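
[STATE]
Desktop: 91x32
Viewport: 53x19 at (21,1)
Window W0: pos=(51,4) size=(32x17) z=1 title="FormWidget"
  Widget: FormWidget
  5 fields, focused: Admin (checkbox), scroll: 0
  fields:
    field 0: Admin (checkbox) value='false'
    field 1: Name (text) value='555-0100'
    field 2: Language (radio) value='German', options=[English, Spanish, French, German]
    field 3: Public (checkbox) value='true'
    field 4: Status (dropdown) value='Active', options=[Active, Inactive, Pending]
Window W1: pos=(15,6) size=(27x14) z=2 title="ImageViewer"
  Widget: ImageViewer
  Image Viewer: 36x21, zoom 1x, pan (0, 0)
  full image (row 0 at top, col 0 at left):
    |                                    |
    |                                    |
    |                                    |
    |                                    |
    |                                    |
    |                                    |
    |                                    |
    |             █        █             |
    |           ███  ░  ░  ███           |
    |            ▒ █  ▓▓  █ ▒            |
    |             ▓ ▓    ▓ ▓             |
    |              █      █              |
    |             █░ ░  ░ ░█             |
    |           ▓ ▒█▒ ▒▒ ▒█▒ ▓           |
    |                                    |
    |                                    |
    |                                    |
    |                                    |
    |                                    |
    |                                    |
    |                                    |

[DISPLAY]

                                                     
                                                     
                                                     
                              ┏━━━━━━━━━━━━━━━━━━━━━━
                              ┃ FormWidget           
━━━━━━━━━━━━━━━━━━━━┓         ┠──────────────────────
eViewer             ┃         ┃> Admin:      [ ]     
────────────────────┨         ┃  Name:       [555-010
                    ┃         ┃  Language:   ( ) Engl
                    ┃         ┃  Public:     [x]     
                    ┃         ┃  Status:     [Active 
                    ┃         ┃                      
                    ┃         ┃                      
                    ┃         ┃                      
                    ┃         ┃                      
        █        █  ┃         ┃                      
      ███  ░  ░  ███┃         ┃                      
       ▒ █  ▓▓  █ ▒ ┃         ┃                      
━━━━━━━━━━━━━━━━━━━━┛         ┃                      


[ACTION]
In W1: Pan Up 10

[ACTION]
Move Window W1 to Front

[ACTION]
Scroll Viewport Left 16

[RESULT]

                                                     
                                                     
                                                     
                                              ┏━━━━━━
                                              ┃ FormW
          ┏━━━━━━━━━━━━━━━━━━━━━━━━━┓         ┠──────
          ┃ ImageViewer             ┃         ┃> Admi
          ┠─────────────────────────┨         ┃  Name
          ┃                         ┃         ┃  Lang
          ┃                         ┃         ┃  Publ
          ┃                         ┃         ┃  Stat
          ┃                         ┃         ┃      
          ┃                         ┃         ┃      
          ┃                         ┃         ┃      
          ┃                         ┃         ┃      
          ┃             █        █  ┃         ┃      
          ┃           ███  ░  ░  ███┃         ┃      
          ┃            ▒ █  ▓▓  █ ▒ ┃         ┃      
          ┗━━━━━━━━━━━━━━━━━━━━━━━━━┛         ┃      


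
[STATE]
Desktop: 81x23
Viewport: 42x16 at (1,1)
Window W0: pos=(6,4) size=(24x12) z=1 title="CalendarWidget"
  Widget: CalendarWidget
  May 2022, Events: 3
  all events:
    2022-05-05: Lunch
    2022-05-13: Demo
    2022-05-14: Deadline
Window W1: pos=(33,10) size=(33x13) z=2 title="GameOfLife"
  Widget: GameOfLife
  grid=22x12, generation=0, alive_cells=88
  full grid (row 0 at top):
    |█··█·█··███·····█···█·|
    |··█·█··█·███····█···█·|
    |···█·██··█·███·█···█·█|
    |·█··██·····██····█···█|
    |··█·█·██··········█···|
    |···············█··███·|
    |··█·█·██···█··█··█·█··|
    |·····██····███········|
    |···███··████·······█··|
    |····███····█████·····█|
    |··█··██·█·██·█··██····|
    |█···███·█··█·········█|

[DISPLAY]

                                          
                                          
                                          
     ┏━━━━━━━━━━━━━━━━━━━━━━┓             
     ┃ CalendarWidget       ┃             
     ┠──────────────────────┨             
     ┃       May 2022       ┃             
     ┃Mo Tu We Th Fr Sa Su  ┃             
     ┃                   1  ┃             
     ┃ 2  3  4  5*  6  7  8 ┃   ┏━━━━━━━━━
     ┃ 9 10 11 12 13* 14* 15┃   ┃ GameOfLi
     ┃16 17 18 19 20 21 22  ┃   ┠─────────
     ┃23 24 25 26 27 28 29  ┃   ┃Gen: 0   
     ┃30 31                 ┃   ┃···█·██··
     ┗━━━━━━━━━━━━━━━━━━━━━━┛   ┃·█··██···
                                ┃··█·█·██·


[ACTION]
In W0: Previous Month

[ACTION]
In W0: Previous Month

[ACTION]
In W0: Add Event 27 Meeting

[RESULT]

                                          
                                          
                                          
     ┏━━━━━━━━━━━━━━━━━━━━━━┓             
     ┃ CalendarWidget       ┃             
     ┠──────────────────────┨             
     ┃      March 2022      ┃             
     ┃Mo Tu We Th Fr Sa Su  ┃             
     ┃    1  2  3  4  5  6  ┃             
     ┃ 7  8  9 10 11 12 13  ┃   ┏━━━━━━━━━
     ┃14 15 16 17 18 19 20  ┃   ┃ GameOfLi
     ┃21 22 23 24 25 26 27* ┃   ┠─────────
     ┃28 29 30 31           ┃   ┃Gen: 0   
     ┃                      ┃   ┃···█·██··
     ┗━━━━━━━━━━━━━━━━━━━━━━┛   ┃·█··██···
                                ┃··█·█·██·


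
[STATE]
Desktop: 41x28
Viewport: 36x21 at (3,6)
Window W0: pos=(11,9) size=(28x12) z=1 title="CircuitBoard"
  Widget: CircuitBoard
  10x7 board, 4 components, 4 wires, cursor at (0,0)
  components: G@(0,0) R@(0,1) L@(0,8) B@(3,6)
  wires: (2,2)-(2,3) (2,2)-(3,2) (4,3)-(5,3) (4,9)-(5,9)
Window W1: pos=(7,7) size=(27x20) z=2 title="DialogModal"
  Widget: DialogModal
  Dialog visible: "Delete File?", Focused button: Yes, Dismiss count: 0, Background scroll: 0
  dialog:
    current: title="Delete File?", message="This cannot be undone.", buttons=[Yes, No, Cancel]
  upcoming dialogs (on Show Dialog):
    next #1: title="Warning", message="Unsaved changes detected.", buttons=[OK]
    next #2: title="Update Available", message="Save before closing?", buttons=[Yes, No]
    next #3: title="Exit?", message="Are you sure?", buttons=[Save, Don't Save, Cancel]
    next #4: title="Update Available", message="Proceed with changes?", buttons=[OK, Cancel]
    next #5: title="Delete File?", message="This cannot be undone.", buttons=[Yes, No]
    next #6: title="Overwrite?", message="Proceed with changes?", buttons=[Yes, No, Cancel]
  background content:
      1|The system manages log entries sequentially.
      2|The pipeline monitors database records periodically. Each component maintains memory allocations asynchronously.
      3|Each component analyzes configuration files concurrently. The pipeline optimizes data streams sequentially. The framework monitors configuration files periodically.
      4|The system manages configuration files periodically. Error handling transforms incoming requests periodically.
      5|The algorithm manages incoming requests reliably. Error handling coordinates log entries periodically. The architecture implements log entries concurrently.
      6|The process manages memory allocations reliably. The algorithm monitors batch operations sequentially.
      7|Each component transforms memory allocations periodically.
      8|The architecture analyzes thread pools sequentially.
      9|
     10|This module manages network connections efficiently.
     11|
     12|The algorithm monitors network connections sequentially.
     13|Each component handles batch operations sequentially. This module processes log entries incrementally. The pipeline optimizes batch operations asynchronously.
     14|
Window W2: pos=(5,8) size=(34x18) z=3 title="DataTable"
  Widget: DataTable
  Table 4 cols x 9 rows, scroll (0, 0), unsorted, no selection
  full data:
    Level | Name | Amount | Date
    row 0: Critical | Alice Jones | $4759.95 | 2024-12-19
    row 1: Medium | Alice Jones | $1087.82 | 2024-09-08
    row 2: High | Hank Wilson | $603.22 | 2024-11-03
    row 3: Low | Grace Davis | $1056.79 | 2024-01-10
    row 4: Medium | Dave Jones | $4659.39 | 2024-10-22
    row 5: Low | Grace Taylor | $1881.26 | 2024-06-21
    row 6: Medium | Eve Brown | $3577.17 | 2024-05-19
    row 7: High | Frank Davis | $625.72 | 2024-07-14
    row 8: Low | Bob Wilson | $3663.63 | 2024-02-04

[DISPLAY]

                                    
    ┏━━━━━━━━━━━━━━━━━━━━━━━━━┓     
  ┏━━━━━━━━━━━━━━━━━━━━━━━━━━━━━━━━┓
  ┃ DataTable                      ┃
  ┠────────────────────────────────┨
  ┃Level   │Name        │Amount  │D┃
  ┃────────┼────────────┼────────┼─┃
  ┃Critical│Alice Jones │$4759.95│2┃
  ┃Medium  │Alice Jones │$1087.82│2┃
  ┃High    │Hank Wilson │$603.22 │2┃
  ┃Low     │Grace Davis │$1056.79│2┃
  ┃Medium  │Dave Jones  │$4659.39│2┃
  ┃Low     │Grace Taylor│$1881.26│2┃
  ┃Medium  │Eve Brown   │$3577.17│2┃
  ┃High    │Frank Davis │$625.72 │2┃
  ┃Low     │Bob Wilson  │$3663.63│2┃
  ┃                                ┃
  ┃                                ┃
  ┃                                ┃
  ┗━━━━━━━━━━━━━━━━━━━━━━━━━━━━━━━━┛
    ┗━━━━━━━━━━━━━━━━━━━━━━━━━┛     


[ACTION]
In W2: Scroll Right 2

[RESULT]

                                    
    ┏━━━━━━━━━━━━━━━━━━━━━━━━━┓     
  ┏━━━━━━━━━━━━━━━━━━━━━━━━━━━━━━━━┓
  ┃ DataTable                      ┃
  ┠────────────────────────────────┨
  ┃vel   │Name        │Amount  │Dat┃
  ┃──────┼────────────┼────────┼───┃
  ┃itical│Alice Jones │$4759.95│202┃
  ┃dium  │Alice Jones │$1087.82│202┃
  ┃gh    │Hank Wilson │$603.22 │202┃
  ┃w     │Grace Davis │$1056.79│202┃
  ┃dium  │Dave Jones  │$4659.39│202┃
  ┃w     │Grace Taylor│$1881.26│202┃
  ┃dium  │Eve Brown   │$3577.17│202┃
  ┃gh    │Frank Davis │$625.72 │202┃
  ┃w     │Bob Wilson  │$3663.63│202┃
  ┃                                ┃
  ┃                                ┃
  ┃                                ┃
  ┗━━━━━━━━━━━━━━━━━━━━━━━━━━━━━━━━┛
    ┗━━━━━━━━━━━━━━━━━━━━━━━━━┛     


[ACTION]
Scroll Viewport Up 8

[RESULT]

                                    
                                    
                                    
                                    
                                    
                                    
                                    
    ┏━━━━━━━━━━━━━━━━━━━━━━━━━┓     
  ┏━━━━━━━━━━━━━━━━━━━━━━━━━━━━━━━━┓
  ┃ DataTable                      ┃
  ┠────────────────────────────────┨
  ┃vel   │Name        │Amount  │Dat┃
  ┃──────┼────────────┼────────┼───┃
  ┃itical│Alice Jones │$4759.95│202┃
  ┃dium  │Alice Jones │$1087.82│202┃
  ┃gh    │Hank Wilson │$603.22 │202┃
  ┃w     │Grace Davis │$1056.79│202┃
  ┃dium  │Dave Jones  │$4659.39│202┃
  ┃w     │Grace Taylor│$1881.26│202┃
  ┃dium  │Eve Brown   │$3577.17│202┃
  ┃gh    │Frank Davis │$625.72 │202┃


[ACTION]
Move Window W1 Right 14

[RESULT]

                                    
                                    
                                    
                                    
                                    
                                    
                                    
           ┏━━━━━━━━━━━━━━━━━━━━━━━━
  ┏━━━━━━━━━━━━━━━━━━━━━━━━━━━━━━━━┓
  ┃ DataTable                      ┃
  ┠────────────────────────────────┨
  ┃vel   │Name        │Amount  │Dat┃
  ┃──────┼────────────┼────────┼───┃
  ┃itical│Alice Jones │$4759.95│202┃
  ┃dium  │Alice Jones │$1087.82│202┃
  ┃gh    │Hank Wilson │$603.22 │202┃
  ┃w     │Grace Davis │$1056.79│202┃
  ┃dium  │Dave Jones  │$4659.39│202┃
  ┃w     │Grace Taylor│$1881.26│202┃
  ┃dium  │Eve Brown   │$3577.17│202┃
  ┃gh    │Frank Davis │$625.72 │202┃


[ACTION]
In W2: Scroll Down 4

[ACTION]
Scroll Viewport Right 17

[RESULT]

                                    
                                    
                                    
                                    
                                    
                                    
                                    
         ┏━━━━━━━━━━━━━━━━━━━━━━━━━┓
┏━━━━━━━━━━━━━━━━━━━━━━━━━━━━━━━━┓ ┃
┃ DataTable                      ┃─┨
┠────────────────────────────────┨n┃
┃vel   │Name        │Amount  │Dat┃t┃
┃──────┼────────────┼────────┼───┃c┃
┃itical│Alice Jones │$4759.95│202┃g┃
┃dium  │Alice Jones │$1087.82│202┃c┃
┃gh    │Hank Wilson │$603.22 │202┃r┃
┃w     │Grace Davis │$1056.79│202┃s┃
┃dium  │Dave Jones  │$4659.39│202┃s┃
┃w     │Grace Taylor│$1881.26│202┃ ┃
┃dium  │Eve Brown   │$3577.17│202┃o┃
┃gh    │Frank Davis │$625.72 │202┃ ┃


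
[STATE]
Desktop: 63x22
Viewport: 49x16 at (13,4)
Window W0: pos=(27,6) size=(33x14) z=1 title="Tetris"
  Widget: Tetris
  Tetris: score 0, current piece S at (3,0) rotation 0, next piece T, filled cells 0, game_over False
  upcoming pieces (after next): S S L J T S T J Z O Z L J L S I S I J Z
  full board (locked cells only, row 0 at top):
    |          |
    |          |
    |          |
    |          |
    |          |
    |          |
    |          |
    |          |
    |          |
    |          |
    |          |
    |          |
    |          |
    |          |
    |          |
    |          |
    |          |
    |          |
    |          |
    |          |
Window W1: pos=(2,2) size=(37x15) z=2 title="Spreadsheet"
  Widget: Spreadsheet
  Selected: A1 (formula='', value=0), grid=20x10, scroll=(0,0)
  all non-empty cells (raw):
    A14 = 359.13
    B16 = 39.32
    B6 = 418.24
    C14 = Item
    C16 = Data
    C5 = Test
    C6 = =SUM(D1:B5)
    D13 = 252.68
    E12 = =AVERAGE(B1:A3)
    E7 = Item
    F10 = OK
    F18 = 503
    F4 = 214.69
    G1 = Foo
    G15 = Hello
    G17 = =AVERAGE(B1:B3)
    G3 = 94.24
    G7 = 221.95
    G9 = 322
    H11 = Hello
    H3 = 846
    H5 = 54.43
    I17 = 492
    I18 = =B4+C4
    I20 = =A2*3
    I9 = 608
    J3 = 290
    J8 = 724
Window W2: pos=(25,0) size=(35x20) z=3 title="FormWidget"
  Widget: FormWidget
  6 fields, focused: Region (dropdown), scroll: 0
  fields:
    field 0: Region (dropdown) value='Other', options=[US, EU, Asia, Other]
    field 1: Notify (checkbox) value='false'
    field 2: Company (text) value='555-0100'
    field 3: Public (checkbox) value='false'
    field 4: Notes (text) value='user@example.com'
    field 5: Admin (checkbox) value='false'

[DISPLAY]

────────────┃  Notify:     [ ]                ┃  
            ┃  Company:    [555-0100         ]┃  
     B      ┃  Public:     [ ]                ┃  
------------┃  Notes:      [user@example.com ]┃  
0]       0  ┃  Admin:      [ ]                ┃  
 0       0  ┃                                 ┃  
 0       0  ┃                                 ┃  
 0       0  ┃                                 ┃  
 0       0Te┃                                 ┃  
 0  418.24  ┃                                 ┃  
 0       0  ┃                                 ┃  
 0       0  ┃                                 ┃  
━━━━━━━━━━━━┃                                 ┃  
            ┃                                 ┃  
            ┃                                 ┃  
            ┗━━━━━━━━━━━━━━━━━━━━━━━━━━━━━━━━━┛  


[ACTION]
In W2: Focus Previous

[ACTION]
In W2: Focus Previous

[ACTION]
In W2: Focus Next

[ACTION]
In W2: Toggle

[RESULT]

────────────┃  Notify:     [ ]                ┃  
            ┃  Company:    [555-0100         ]┃  
     B      ┃  Public:     [ ]                ┃  
------------┃  Notes:      [user@example.com ]┃  
0]       0  ┃> Admin:      [x]                ┃  
 0       0  ┃                                 ┃  
 0       0  ┃                                 ┃  
 0       0  ┃                                 ┃  
 0       0Te┃                                 ┃  
 0  418.24  ┃                                 ┃  
 0       0  ┃                                 ┃  
 0       0  ┃                                 ┃  
━━━━━━━━━━━━┃                                 ┃  
            ┃                                 ┃  
            ┃                                 ┃  
            ┗━━━━━━━━━━━━━━━━━━━━━━━━━━━━━━━━━┛  


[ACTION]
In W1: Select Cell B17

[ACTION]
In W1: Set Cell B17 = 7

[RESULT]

────────────┃  Notify:     [ ]                ┃  
            ┃  Company:    [555-0100         ]┃  
     B      ┃  Public:     [ ]                ┃  
------------┃  Notes:      [user@example.com ]┃  
 0       0  ┃> Admin:      [x]                ┃  
 0       0  ┃                                 ┃  
 0       0  ┃                                 ┃  
 0       0  ┃                                 ┃  
 0       0Te┃                                 ┃  
 0  418.24  ┃                                 ┃  
 0       0  ┃                                 ┃  
 0       0  ┃                                 ┃  
━━━━━━━━━━━━┃                                 ┃  
            ┃                                 ┃  
            ┃                                 ┃  
            ┗━━━━━━━━━━━━━━━━━━━━━━━━━━━━━━━━━┛  


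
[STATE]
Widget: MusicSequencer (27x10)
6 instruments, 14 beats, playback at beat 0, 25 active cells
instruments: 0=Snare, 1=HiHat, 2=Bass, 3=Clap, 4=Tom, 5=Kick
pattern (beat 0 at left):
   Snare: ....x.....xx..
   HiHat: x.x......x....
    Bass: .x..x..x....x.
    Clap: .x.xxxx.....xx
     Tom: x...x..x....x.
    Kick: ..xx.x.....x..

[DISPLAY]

      ▼1234567890123       
 Snare····█·····██··       
 HiHat█·█······█····       
  Bass·█··█··█····█·       
  Clap·█·████·····██       
   Tom█···█··█····█·       
  Kick··██·█·····█··       
                           
                           
                           


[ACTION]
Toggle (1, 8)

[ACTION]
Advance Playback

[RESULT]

      0▼234567890123       
 Snare····█·····██··       
 HiHat█·█·····██····       
  Bass·█··█··█····█·       
  Clap·█·████·····██       
   Tom█···█··█····█·       
  Kick··██·█·····█··       
                           
                           
                           


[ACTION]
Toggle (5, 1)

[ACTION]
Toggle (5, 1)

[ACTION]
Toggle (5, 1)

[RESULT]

      0▼234567890123       
 Snare····█·····██··       
 HiHat█·█·····██····       
  Bass·█··█··█····█·       
  Clap·█·████·····██       
   Tom█···█··█····█·       
  Kick·███·█·····█··       
                           
                           
                           


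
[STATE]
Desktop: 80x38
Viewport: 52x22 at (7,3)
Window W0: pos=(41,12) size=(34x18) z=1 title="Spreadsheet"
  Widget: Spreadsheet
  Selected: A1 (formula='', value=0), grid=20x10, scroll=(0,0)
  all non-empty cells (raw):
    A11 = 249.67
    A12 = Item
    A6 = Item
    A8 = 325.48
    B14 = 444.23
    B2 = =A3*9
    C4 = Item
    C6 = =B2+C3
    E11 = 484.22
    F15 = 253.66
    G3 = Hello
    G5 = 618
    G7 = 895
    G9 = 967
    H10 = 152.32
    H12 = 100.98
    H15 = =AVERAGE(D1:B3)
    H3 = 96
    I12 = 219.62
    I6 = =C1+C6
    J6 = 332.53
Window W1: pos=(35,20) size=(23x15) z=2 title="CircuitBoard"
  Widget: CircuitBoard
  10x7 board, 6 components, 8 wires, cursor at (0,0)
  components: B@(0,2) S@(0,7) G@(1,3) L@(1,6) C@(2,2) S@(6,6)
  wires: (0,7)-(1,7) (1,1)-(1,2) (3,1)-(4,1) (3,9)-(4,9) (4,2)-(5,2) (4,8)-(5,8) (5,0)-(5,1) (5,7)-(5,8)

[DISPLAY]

                                                    
                                                    
                                                    
                                                    
                                                    
                                                    
                                                    
                                                    
                                                    
                                  ┏━━━━━━━━━━━━━━━━━
                                  ┃ Spreadsheet     
                                  ┠─────────────────
                                  ┃A1:              
                                  ┃       A       B 
                                  ┃-----------------
                                  ┃  1      [0]     
                                  ┃  2        0     
                            ┏━━━━━━━━━━━━━━━━━━━━━┓ 
                            ┃ CircuitBoard        ┃ 
                            ┠─────────────────────┨ 
                            ┃   0 1 2 3 4 5 6 7 8 ┃ 
                            ┃0  [.]      B        ┃ 


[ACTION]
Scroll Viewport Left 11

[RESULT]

                                                    
                                                    
                                                    
                                                    
                                                    
                                                    
                                                    
                                                    
                                                    
                                         ┏━━━━━━━━━━
                                         ┃ Spreadshe
                                         ┠──────────
                                         ┃A1:       
                                         ┃       A  
                                         ┃----------
                                         ┃  1      [
                                         ┃  2       
                                   ┏━━━━━━━━━━━━━━━━
                                   ┃ CircuitBoard   
                                   ┠────────────────
                                   ┃   0 1 2 3 4 5 6
                                   ┃0  [.]      B   


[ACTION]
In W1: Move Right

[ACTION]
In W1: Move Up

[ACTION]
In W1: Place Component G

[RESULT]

                                                    
                                                    
                                                    
                                                    
                                                    
                                                    
                                                    
                                                    
                                                    
                                         ┏━━━━━━━━━━
                                         ┃ Spreadshe
                                         ┠──────────
                                         ┃A1:       
                                         ┃       A  
                                         ┃----------
                                         ┃  1      [
                                         ┃  2       
                                   ┏━━━━━━━━━━━━━━━━
                                   ┃ CircuitBoard   
                                   ┠────────────────
                                   ┃   0 1 2 3 4 5 6
                                   ┃0      [G]  B   


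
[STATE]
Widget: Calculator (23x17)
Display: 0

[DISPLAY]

                      0
┌───┬───┬───┬───┐      
│ 7 │ 8 │ 9 │ ÷ │      
├───┼───┼───┼───┤      
│ 4 │ 5 │ 6 │ × │      
├───┼───┼───┼───┤      
│ 1 │ 2 │ 3 │ - │      
├───┼───┼───┼───┤      
│ 0 │ . │ = │ + │      
├───┼───┼───┼───┤      
│ C │ MC│ MR│ M+│      
└───┴───┴───┴───┘      
                       
                       
                       
                       
                       


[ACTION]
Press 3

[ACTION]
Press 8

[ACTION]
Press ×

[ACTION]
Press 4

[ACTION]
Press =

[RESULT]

                    152
┌───┬───┬───┬───┐      
│ 7 │ 8 │ 9 │ ÷ │      
├───┼───┼───┼───┤      
│ 4 │ 5 │ 6 │ × │      
├───┼───┼───┼───┤      
│ 1 │ 2 │ 3 │ - │      
├───┼───┼───┼───┤      
│ 0 │ . │ = │ + │      
├───┼───┼───┼───┤      
│ C │ MC│ MR│ M+│      
└───┴───┴───┴───┘      
                       
                       
                       
                       
                       


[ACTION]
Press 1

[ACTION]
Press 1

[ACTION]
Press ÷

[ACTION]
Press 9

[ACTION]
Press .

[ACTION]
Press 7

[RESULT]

                    9.7
┌───┬───┬───┬───┐      
│ 7 │ 8 │ 9 │ ÷ │      
├───┼───┼───┼───┤      
│ 4 │ 5 │ 6 │ × │      
├───┼───┼───┼───┤      
│ 1 │ 2 │ 3 │ - │      
├───┼───┼───┼───┤      
│ 0 │ . │ = │ + │      
├───┼───┼───┼───┤      
│ C │ MC│ MR│ M+│      
└───┴───┴───┴───┘      
                       
                       
                       
                       
                       


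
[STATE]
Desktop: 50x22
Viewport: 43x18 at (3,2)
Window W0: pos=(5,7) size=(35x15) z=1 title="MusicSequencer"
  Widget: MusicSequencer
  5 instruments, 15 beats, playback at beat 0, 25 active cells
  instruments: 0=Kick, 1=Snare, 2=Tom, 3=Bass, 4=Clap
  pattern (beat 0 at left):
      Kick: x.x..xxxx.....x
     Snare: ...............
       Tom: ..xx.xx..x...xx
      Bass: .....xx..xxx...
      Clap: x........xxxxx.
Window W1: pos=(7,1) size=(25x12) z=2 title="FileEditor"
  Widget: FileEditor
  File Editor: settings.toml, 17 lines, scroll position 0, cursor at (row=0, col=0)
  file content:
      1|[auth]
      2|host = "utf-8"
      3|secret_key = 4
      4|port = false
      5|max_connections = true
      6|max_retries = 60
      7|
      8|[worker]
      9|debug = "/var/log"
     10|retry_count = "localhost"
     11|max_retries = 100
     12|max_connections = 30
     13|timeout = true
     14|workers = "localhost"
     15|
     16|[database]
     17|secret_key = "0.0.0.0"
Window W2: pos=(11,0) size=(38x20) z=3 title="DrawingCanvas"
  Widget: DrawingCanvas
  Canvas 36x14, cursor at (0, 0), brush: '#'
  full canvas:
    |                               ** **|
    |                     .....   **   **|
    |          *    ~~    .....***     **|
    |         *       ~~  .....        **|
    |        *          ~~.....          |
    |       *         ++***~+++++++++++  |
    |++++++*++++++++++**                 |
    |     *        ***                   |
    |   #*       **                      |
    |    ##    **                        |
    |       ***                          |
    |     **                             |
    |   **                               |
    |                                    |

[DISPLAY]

    ┃ Fi┠──────────────────────────────────
    ┠───┃+                              ** 
    ┃█au┃                     .....   **   
    ┃hos┃          *    ~~    .....***     
    ┃sec┃         *       ~~  .....        
  ┏━┃por┃        *          ~~.....        
  ┃ ┃max┃       *         ++***~+++++++++++
  ┠─┃max┃++++++*++++++++++**               
  ┃ ┃   ┃     *        ***                 
  ┃ ┃[wo┃   #*       **                    
  ┃ ┗━━━┃    ##    **                      
  ┃   To┃       ***                        
  ┃  Bas┃     **                           
  ┃  Cla┃   **                             
  ┃     ┃                                  
  ┃     ┃                                  
  ┃     ┃                                  
  ┃     ┗━━━━━━━━━━━━━━━━━━━━━━━━━━━━━━━━━━


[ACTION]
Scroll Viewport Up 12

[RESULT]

        ┏━━━━━━━━━━━━━━━━━━━━━━━━━━━━━━━━━━
    ┏━━━┃ DrawingCanvas                    
    ┃ Fi┠──────────────────────────────────
    ┠───┃+                              ** 
    ┃█au┃                     .....   **   
    ┃hos┃          *    ~~    .....***     
    ┃sec┃         *       ~~  .....        
  ┏━┃por┃        *          ~~.....        
  ┃ ┃max┃       *         ++***~+++++++++++
  ┠─┃max┃++++++*++++++++++**               
  ┃ ┃   ┃     *        ***                 
  ┃ ┃[wo┃   #*       **                    
  ┃ ┗━━━┃    ##    **                      
  ┃   To┃       ***                        
  ┃  Bas┃     **                           
  ┃  Cla┃   **                             
  ┃     ┃                                  
  ┃     ┃                                  


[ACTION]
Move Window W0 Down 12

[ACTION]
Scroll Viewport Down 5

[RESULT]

    ┃█au┃                     .....   **   
    ┃hos┃          *    ~~    .....***     
    ┃sec┃         *       ~~  .....        
  ┏━┃por┃        *          ~~.....        
  ┃ ┃max┃       *         ++***~+++++++++++
  ┠─┃max┃++++++*++++++++++**               
  ┃ ┃   ┃     *        ***                 
  ┃ ┃[wo┃   #*       **                    
  ┃ ┗━━━┃    ##    **                      
  ┃   To┃       ***                        
  ┃  Bas┃     **                           
  ┃  Cla┃   **                             
  ┃     ┃                                  
  ┃     ┃                                  
  ┃     ┃                                  
  ┃     ┗━━━━━━━━━━━━━━━━━━━━━━━━━━━━━━━━━━
  ┃                                 ┃      
  ┗━━━━━━━━━━━━━━━━━━━━━━━━━━━━━━━━━┛      


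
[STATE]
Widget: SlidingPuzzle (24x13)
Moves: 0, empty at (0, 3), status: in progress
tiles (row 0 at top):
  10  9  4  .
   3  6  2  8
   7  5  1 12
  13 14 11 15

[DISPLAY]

┌────┬────┬────┬────┐   
│ 10 │  9 │  4 │    │   
├────┼────┼────┼────┤   
│  3 │  6 │  2 │  8 │   
├────┼────┼────┼────┤   
│  7 │  5 │  1 │ 12 │   
├────┼────┼────┼────┤   
│ 13 │ 14 │ 11 │ 15 │   
└────┴────┴────┴────┘   
Moves: 0                
                        
                        
                        


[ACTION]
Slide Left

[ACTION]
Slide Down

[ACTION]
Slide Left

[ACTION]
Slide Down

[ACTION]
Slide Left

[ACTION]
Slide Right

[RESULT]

┌────┬────┬────┬────┐   
│ 10 │  9 │    │  4 │   
├────┼────┼────┼────┤   
│  3 │  6 │  2 │  8 │   
├────┼────┼────┼────┤   
│  7 │  5 │  1 │ 12 │   
├────┼────┼────┼────┤   
│ 13 │ 14 │ 11 │ 15 │   
└────┴────┴────┴────┘   
Moves: 1                
                        
                        
                        


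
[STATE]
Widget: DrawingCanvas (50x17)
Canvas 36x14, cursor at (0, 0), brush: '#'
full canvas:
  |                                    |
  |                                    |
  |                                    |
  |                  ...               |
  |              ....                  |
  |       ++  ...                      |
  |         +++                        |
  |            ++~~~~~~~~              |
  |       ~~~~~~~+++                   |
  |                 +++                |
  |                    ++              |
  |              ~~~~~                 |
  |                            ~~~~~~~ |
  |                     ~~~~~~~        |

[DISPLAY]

+                                                 
                                                  
                                                  
                  ...                             
              ....                                
       ++  ...                                    
         +++                                      
            ++~~~~~~~~                            
       ~~~~~~~+++                                 
                 +++                              
                    ++                            
              ~~~~~                               
                            ~~~~~~~               
                     ~~~~~~~                      
                                                  
                                                  
                                                  


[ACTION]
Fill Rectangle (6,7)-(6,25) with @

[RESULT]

+                                                 
                                                  
                                                  
                  ...                             
              ....                                
       ++  ...                                    
       @@@@@@@@@@@@@@@@@@@                        
            ++~~~~~~~~                            
       ~~~~~~~+++                                 
                 +++                              
                    ++                            
              ~~~~~                               
                            ~~~~~~~               
                     ~~~~~~~                      
                                                  
                                                  
                                                  


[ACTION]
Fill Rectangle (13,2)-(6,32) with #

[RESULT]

+                                                 
                                                  
                                                  
                  ...                             
              ....                                
       ++  ...                                    
  ###############################                 
  ###############################                 
  ###############################                 
  ###############################                 
  ###############################                 
  ###############################                 
  ###############################~~               
  ###############################                 
                                                  
                                                  
                                                  


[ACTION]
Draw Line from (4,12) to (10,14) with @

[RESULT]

+                                                 
                                                  
                                                  
                  ...                             
            @ ....                                
       ++  .@.                                    
  ###########@###################                 
  ###########@###################                 
  ###########@###################                 
  ############@##################                 
  ############@##################                 
  ###############################                 
  ###############################~~               
  ###############################                 
                                                  
                                                  
                                                  
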